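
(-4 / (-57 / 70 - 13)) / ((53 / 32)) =8960 / 51251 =0.17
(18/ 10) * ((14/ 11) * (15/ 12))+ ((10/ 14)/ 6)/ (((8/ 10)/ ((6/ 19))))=17033/ 5852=2.91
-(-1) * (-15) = -15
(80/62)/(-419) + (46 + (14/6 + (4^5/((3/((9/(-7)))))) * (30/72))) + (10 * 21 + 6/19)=392784389/5182611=75.79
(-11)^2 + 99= 220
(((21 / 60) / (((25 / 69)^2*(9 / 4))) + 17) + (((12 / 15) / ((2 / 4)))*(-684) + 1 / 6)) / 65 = -20175907 / 1218750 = -16.55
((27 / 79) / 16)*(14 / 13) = 189 / 8216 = 0.02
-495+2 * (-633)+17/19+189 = -1571.11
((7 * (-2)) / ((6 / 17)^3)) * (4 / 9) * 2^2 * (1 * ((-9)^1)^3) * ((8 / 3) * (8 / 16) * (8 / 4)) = 1100512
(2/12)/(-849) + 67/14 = 4.79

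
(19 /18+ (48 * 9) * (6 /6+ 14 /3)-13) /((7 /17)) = 745433 /126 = 5916.13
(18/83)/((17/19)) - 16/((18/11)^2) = -655222/114291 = -5.73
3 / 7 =0.43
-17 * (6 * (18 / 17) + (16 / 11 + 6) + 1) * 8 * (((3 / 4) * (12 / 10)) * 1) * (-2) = 199368 / 55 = 3624.87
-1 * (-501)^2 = -251001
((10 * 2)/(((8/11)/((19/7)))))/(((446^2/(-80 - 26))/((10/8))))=-276925/5569648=-0.05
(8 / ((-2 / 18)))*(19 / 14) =-684 / 7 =-97.71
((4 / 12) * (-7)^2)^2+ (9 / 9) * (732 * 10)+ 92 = 69109 / 9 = 7678.78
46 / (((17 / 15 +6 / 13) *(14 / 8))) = 16.48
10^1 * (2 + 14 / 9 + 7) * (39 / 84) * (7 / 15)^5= 593047 / 546750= 1.08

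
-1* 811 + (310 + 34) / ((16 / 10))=-596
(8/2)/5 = 4/5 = 0.80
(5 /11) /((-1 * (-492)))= 5 /5412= 0.00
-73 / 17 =-4.29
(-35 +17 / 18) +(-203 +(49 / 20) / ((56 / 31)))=-339407 / 1440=-235.70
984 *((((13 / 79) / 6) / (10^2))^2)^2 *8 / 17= 1171001 / 446952179475000000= 0.00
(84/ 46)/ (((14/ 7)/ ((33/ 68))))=693/ 1564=0.44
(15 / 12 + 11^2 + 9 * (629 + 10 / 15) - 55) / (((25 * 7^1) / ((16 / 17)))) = 91748 / 2975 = 30.84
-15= -15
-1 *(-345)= 345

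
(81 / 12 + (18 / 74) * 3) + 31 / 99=114181 / 14652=7.79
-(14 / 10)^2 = -49 / 25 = -1.96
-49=-49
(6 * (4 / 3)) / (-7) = -8 / 7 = -1.14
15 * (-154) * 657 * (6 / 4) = -2276505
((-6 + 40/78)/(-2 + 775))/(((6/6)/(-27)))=1926/10049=0.19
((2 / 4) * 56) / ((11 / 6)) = 168 / 11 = 15.27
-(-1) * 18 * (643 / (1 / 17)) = 196758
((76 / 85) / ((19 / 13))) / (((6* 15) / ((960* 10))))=3328 / 51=65.25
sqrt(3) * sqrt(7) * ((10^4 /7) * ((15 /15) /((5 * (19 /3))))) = 6000 * sqrt(21) /133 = 206.73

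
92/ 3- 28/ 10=418/ 15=27.87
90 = 90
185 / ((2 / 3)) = 555 / 2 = 277.50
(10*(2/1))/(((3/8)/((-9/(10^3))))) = -12/25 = -0.48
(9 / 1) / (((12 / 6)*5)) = 0.90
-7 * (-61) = 427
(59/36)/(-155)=-59/5580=-0.01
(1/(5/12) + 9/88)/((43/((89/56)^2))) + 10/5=127387261/59333120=2.15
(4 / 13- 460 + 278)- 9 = -190.69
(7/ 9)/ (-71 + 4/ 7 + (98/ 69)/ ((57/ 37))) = -21413/ 1913587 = -0.01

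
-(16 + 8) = -24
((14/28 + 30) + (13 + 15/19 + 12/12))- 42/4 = 661/19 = 34.79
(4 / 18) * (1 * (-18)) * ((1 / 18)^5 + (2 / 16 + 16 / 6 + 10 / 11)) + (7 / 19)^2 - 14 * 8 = -237611211671 / 1875868632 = -126.67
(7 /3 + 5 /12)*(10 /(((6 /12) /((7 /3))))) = 128.33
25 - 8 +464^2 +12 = 215325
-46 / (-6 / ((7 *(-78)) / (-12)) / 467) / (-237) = -977431 / 1422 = -687.36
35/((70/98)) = 49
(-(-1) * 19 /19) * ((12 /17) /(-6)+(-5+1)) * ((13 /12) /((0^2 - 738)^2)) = -455 /55553688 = -0.00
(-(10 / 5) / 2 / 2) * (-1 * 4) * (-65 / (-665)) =26 / 133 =0.20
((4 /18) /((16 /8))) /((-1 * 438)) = -1 /3942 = -0.00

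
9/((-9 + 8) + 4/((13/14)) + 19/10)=1170/677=1.73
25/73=0.34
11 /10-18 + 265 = 2481 /10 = 248.10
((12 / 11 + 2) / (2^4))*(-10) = -85 / 44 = -1.93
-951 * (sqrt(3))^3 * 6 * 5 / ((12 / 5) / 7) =-499275 * sqrt(3) / 2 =-432384.83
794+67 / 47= 37385 / 47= 795.43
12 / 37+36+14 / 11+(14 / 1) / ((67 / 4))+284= 8792422 / 27269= 322.43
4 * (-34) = -136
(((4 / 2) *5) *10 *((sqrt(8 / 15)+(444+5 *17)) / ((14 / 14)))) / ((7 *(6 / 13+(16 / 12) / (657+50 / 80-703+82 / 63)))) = 5775380 *sqrt(30) / 1307691+7637940050 / 435897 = 17546.54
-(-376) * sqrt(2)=376 * sqrt(2)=531.74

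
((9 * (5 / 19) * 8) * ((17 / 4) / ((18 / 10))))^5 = 443705312500000 / 2476099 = 179195303.78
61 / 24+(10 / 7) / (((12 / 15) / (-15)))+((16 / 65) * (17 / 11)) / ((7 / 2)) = -2899139 / 120120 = -24.14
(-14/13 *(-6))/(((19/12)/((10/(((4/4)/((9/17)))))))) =90720/4199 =21.61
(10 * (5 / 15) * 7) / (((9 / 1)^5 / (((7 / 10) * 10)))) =490 / 177147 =0.00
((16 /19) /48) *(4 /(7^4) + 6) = 14410 /136857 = 0.11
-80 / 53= -1.51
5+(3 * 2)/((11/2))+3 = 100/11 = 9.09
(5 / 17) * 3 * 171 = 2565 / 17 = 150.88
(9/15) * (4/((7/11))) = 132/35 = 3.77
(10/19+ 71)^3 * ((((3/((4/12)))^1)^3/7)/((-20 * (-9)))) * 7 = 203302813599/137180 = 1482014.97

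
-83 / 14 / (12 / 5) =-415 / 168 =-2.47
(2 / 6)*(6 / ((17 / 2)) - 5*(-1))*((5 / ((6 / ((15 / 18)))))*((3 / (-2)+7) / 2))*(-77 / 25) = -82159 / 7344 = -11.19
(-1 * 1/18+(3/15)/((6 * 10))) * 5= -0.26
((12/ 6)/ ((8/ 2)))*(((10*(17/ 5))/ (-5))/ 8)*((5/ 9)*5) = -85/ 72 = -1.18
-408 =-408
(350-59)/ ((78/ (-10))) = -485/ 13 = -37.31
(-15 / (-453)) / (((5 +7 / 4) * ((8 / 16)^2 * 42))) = 40 / 85617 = 0.00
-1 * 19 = -19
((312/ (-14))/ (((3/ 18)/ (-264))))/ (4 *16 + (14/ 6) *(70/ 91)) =4818528/ 8981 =536.52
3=3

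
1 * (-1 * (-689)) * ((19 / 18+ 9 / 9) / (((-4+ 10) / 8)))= 50986 / 27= 1888.37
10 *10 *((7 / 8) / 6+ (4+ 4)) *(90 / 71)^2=6598125 / 5041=1308.89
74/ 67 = 1.10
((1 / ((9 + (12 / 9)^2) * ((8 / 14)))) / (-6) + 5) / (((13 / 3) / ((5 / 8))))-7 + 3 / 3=-426339 / 80704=-5.28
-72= -72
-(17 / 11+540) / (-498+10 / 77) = 41699 / 38336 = 1.09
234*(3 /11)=702 /11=63.82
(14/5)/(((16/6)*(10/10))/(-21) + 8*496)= 441/624940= 0.00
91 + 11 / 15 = 1376 / 15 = 91.73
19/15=1.27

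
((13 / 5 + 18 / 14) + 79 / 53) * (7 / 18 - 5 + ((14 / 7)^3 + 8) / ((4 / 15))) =9943081 / 33390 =297.79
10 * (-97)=-970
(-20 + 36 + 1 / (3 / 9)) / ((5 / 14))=266 / 5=53.20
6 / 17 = 0.35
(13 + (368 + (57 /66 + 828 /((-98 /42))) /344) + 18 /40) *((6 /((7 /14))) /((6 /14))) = 10651.79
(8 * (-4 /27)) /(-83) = 32 /2241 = 0.01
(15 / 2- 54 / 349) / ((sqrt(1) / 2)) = 14.69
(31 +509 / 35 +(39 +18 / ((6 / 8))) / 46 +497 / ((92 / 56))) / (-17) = -562589 / 27370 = -20.55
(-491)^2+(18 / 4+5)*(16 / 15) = 3616367 / 15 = 241091.13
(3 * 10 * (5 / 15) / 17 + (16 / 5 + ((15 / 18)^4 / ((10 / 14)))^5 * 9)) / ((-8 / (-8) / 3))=174406483710404183 / 11510128422420480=15.15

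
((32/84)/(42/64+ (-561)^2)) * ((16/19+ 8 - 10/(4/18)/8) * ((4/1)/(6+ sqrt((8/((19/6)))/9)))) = 31296/11961101453 - 20864 * sqrt(57)/681782782821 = 0.00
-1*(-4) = 4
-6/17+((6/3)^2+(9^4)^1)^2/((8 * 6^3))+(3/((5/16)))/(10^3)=457922961881/18360000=24941.34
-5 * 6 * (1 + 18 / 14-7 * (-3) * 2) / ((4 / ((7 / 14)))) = -2325 / 14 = -166.07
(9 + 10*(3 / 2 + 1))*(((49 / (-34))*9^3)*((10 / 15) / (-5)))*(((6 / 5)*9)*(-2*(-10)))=5143824 / 5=1028764.80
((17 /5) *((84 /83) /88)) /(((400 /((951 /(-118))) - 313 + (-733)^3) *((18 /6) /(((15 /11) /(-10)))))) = 339507 /75229174990651000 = 0.00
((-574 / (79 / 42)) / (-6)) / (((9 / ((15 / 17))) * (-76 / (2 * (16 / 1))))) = -160720 / 76551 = -2.10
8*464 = 3712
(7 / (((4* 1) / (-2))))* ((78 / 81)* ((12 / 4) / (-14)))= 13 / 18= 0.72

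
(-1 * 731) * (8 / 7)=-5848 / 7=-835.43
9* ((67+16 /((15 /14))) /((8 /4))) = 3687 /10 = 368.70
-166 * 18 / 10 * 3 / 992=-2241 / 2480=-0.90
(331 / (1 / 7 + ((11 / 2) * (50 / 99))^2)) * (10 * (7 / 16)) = 6568695 / 35648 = 184.27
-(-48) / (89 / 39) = 1872 / 89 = 21.03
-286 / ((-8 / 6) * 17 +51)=-858 / 85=-10.09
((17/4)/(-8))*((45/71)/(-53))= 765/120416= 0.01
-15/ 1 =-15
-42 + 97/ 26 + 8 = -787/ 26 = -30.27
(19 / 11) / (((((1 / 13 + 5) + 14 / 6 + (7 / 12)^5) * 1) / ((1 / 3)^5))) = 252928 / 266082377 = 0.00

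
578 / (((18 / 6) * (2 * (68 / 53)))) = 901 / 12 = 75.08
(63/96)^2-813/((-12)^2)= -16021/3072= -5.22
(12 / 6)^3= 8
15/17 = 0.88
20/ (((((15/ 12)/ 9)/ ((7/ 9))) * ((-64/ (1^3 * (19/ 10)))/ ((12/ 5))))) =-399/ 50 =-7.98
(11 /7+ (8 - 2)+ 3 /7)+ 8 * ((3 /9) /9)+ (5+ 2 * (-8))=-2.70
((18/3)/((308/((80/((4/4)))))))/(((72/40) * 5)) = 40/231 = 0.17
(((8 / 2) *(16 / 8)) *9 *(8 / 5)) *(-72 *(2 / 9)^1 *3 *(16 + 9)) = -138240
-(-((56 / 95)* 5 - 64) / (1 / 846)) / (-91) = 981360 / 1729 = 567.59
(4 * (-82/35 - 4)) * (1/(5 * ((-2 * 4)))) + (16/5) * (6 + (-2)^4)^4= 131183471/175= 749619.83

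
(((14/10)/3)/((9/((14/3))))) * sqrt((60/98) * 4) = 28 * sqrt(30)/405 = 0.38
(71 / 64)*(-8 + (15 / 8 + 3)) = -1775 / 512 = -3.47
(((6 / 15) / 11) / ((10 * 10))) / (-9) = -1 / 24750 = -0.00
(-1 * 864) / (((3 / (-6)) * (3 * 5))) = 576 / 5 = 115.20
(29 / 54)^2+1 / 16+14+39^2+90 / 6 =18083293 / 11664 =1550.35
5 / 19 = 0.26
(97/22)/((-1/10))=-485/11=-44.09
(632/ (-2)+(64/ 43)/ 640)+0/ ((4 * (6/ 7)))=-135879/ 430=-316.00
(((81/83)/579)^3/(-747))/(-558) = 243/21153195637184414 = 0.00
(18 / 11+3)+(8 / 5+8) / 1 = 783 / 55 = 14.24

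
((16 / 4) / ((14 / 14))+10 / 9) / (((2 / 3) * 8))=23 / 24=0.96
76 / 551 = 4 / 29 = 0.14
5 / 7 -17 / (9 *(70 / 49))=-0.61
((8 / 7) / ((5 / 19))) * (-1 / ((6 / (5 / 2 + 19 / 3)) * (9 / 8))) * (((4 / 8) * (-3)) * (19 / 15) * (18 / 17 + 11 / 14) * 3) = 33597548 / 562275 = 59.75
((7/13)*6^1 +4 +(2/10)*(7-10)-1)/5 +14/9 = 7844/2925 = 2.68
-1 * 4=-4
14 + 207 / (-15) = 1 / 5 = 0.20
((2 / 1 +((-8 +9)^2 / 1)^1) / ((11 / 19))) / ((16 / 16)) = 57 / 11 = 5.18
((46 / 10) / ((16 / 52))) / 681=299 / 13620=0.02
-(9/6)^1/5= -3/10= -0.30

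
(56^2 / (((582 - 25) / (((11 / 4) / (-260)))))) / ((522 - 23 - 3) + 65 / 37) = -11396 / 95255355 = -0.00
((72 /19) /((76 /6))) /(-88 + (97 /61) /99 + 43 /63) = -380457 /111022301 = -0.00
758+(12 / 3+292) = 1054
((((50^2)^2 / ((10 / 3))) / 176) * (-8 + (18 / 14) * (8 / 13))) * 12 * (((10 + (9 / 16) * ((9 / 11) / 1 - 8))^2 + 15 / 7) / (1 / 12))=-706356549140625 / 1695694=-416558971.81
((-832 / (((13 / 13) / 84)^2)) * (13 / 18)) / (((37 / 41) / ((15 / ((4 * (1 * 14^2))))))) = -3325920 / 37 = -89889.73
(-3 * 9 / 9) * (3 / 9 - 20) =59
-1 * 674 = -674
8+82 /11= 170 /11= 15.45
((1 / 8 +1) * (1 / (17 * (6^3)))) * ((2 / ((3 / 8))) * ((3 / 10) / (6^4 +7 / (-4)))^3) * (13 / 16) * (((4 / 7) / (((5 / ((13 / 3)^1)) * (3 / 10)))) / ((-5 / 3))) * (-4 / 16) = 169 / 41278267869317500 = 0.00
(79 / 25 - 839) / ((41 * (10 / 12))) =-125376 / 5125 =-24.46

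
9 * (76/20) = 171/5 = 34.20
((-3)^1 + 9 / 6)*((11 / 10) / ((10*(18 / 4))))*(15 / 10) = -11 / 200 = -0.06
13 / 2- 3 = 7 / 2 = 3.50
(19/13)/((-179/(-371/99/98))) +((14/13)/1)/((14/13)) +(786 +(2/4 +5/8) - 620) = 2168965823/12900888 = 168.13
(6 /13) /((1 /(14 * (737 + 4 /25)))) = 1548036 /325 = 4763.19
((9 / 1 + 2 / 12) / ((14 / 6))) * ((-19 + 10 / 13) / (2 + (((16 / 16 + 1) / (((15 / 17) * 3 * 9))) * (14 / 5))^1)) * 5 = -131979375 / 823732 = -160.22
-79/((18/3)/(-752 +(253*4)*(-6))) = 269548/3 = 89849.33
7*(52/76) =91/19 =4.79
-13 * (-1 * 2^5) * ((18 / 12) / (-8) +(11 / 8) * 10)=5642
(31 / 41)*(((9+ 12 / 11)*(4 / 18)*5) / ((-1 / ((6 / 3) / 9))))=-22940 / 12177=-1.88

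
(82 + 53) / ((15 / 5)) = 45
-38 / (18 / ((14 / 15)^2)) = -3724 / 2025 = -1.84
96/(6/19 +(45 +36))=608/515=1.18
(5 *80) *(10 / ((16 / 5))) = 1250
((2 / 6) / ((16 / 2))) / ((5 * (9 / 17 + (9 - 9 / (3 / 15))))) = -17 / 72360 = -0.00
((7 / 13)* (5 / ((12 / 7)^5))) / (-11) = -588245 / 35582976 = -0.02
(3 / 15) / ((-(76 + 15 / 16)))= -16 / 6155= -0.00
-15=-15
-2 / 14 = -1 / 7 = -0.14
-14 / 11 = -1.27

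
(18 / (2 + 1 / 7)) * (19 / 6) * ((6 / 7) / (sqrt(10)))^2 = 342 / 175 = 1.95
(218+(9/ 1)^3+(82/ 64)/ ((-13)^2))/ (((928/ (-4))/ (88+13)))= -517263117/ 1254656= -412.27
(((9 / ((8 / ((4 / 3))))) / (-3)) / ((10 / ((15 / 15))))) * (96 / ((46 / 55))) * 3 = -396 / 23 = -17.22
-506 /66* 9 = -69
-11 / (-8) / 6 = 11 / 48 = 0.23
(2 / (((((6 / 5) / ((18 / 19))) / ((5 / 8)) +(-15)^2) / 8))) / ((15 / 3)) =0.01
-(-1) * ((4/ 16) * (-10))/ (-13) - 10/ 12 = -25/ 39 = -0.64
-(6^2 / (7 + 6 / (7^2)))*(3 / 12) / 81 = -49 / 3141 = -0.02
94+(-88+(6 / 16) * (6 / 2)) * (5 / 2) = -1971 / 16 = -123.19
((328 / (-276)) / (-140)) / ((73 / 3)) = 41 / 117530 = 0.00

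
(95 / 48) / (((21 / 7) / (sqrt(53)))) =95 * sqrt(53) / 144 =4.80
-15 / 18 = -5 / 6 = -0.83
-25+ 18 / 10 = -116 / 5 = -23.20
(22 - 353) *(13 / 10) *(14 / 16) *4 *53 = -1596413 / 20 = -79820.65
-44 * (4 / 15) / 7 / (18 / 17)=-1496 / 945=-1.58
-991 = -991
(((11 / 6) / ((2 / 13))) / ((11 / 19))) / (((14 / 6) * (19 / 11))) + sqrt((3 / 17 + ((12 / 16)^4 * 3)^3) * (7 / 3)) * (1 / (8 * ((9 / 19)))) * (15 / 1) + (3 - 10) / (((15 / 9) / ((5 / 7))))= 59 / 28 + 665 * sqrt(238212959) / 1671168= 8.25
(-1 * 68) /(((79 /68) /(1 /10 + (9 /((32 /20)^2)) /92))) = -1175941 /145360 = -8.09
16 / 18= 8 / 9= 0.89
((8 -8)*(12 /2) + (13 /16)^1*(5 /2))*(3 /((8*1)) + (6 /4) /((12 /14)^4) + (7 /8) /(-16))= 696215 /110592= 6.30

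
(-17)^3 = -4913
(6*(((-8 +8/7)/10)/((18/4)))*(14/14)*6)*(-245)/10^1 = 134.40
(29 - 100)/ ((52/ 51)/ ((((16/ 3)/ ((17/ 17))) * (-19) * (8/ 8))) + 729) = -91732/ 941855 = -0.10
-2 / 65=-0.03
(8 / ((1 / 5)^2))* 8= 1600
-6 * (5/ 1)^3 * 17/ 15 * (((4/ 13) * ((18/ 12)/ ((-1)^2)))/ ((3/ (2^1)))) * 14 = -47600/ 13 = -3661.54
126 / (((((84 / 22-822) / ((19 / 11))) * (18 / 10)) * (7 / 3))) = -19 / 300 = -0.06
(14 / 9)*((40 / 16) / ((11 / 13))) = 455 / 99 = 4.60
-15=-15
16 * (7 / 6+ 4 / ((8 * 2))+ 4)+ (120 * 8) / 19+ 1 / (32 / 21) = 251437 / 1824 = 137.85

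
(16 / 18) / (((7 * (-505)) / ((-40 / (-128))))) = -1 / 12726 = -0.00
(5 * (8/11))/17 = 40/187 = 0.21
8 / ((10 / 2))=8 / 5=1.60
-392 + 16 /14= -2736 /7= -390.86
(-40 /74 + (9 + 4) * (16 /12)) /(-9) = -1864 /999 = -1.87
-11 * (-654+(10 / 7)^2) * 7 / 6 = 175703 / 21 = 8366.81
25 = 25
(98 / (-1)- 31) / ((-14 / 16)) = 1032 / 7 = 147.43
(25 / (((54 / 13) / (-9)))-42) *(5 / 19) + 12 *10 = 10795 / 114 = 94.69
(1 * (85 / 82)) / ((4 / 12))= 255 / 82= 3.11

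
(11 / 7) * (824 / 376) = 3.44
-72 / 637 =-0.11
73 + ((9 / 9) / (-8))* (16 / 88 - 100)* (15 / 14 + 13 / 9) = 64305 / 616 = 104.39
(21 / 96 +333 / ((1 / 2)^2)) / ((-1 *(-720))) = 42631 / 23040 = 1.85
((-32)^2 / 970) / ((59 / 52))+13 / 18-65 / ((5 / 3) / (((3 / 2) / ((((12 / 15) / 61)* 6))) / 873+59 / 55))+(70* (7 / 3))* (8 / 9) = 14162141767 / 135978480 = 104.15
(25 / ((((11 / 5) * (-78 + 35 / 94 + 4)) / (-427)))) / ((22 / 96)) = 80276000 / 279147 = 287.58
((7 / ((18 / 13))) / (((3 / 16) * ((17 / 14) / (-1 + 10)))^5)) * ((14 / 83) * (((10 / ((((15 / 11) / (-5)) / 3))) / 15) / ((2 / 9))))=-320079034274807808 / 117848131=-2716029788.16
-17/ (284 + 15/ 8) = -136/ 2287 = -0.06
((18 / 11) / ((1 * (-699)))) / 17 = -6 / 43571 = -0.00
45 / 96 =15 / 32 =0.47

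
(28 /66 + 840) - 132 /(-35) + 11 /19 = 18538579 /21945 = 844.77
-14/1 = -14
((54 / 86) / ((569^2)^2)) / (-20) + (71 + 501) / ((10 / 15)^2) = 116018184115625193 / 90146219204060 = 1287.00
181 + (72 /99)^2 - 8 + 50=27047 /121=223.53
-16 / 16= -1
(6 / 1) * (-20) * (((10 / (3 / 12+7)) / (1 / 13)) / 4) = -537.93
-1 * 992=-992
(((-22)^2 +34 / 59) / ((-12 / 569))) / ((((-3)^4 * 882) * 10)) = -542257 / 16860312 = -0.03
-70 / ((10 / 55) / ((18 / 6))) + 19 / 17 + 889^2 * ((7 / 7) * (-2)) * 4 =-107503272 / 17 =-6323721.88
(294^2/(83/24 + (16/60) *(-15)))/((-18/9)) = 79787.08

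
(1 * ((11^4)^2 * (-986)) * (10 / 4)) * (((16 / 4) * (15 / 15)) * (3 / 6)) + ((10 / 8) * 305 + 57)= -4227157131567 / 4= -1056789282891.75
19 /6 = 3.17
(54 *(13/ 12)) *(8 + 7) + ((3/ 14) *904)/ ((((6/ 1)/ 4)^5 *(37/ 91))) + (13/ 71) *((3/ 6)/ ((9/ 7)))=200086016/ 212787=940.31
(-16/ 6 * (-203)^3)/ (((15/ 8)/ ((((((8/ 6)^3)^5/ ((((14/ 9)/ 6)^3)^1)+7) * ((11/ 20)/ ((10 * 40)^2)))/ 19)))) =288531959314687/ 31164750000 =9258.28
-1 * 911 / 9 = -911 / 9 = -101.22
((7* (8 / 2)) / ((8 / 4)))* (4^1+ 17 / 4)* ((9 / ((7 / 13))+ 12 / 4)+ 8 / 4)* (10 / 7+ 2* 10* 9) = 3185160 / 7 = 455022.86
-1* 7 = -7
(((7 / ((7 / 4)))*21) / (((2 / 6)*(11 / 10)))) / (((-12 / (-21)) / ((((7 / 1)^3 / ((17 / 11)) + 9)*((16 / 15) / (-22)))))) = -9233952 / 2057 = -4489.04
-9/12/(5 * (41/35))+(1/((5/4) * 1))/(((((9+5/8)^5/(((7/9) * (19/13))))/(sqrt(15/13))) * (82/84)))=-21/164+4980736 * sqrt(195)/5741420639955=-0.13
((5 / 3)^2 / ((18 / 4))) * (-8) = -4.94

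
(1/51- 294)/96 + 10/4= -2753/4896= -0.56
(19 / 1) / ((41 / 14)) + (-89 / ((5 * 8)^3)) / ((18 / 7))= 306406457 / 47232000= 6.49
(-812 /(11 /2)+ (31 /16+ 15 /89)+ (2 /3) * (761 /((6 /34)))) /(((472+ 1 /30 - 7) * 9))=0.65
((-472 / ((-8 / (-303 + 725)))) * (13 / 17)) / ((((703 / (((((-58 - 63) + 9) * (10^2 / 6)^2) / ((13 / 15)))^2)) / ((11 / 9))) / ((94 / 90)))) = 5045928272000000000 / 113259627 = 44551870826.84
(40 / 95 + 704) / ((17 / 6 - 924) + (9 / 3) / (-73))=-5862192 / 7666291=-0.76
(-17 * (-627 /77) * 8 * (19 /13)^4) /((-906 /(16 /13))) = -6.86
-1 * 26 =-26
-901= -901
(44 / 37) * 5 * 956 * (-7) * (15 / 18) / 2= -1840300 / 111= -16579.28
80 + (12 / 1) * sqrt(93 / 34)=6 * sqrt(3162) / 17 + 80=99.85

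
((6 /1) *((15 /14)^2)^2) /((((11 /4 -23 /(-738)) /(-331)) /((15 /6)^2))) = -92749303125 /15769768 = -5881.46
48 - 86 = -38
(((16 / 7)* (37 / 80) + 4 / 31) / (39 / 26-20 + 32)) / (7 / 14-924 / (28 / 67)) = -0.00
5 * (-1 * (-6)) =30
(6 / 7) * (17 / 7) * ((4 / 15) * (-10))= -272 / 49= -5.55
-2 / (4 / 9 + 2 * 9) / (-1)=9 / 83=0.11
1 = 1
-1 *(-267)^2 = -71289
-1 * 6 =-6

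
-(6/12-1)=1/2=0.50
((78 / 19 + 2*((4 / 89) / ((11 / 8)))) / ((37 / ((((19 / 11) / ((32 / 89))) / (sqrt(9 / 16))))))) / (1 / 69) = 892147 / 17908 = 49.82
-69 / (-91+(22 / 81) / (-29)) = 0.76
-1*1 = -1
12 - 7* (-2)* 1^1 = 26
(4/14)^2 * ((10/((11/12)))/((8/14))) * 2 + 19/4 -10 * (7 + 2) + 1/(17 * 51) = -21932191/267036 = -82.13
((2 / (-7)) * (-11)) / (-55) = -2 / 35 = -0.06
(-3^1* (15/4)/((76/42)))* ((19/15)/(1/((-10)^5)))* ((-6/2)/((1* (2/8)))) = -9450000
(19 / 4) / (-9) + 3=89 / 36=2.47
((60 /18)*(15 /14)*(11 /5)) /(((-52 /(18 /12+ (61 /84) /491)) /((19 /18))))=-64713715 /270230688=-0.24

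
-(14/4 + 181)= -369/2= -184.50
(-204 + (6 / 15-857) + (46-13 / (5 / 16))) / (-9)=5281 / 45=117.36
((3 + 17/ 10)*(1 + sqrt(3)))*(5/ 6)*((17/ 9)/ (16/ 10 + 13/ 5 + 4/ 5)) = 799/ 540 + 799*sqrt(3)/ 540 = 4.04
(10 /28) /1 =5 /14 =0.36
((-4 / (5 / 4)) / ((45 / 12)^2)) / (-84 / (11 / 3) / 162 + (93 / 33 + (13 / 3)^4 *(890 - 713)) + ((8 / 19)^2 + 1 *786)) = -1524864 / 423506668375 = -0.00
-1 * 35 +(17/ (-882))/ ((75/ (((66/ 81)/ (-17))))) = -31255864/ 893025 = -35.00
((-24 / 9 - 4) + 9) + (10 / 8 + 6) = 115 / 12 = 9.58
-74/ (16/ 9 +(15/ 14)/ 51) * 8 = -329.11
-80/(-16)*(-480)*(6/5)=-2880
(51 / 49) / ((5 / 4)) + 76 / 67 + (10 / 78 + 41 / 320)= 2.22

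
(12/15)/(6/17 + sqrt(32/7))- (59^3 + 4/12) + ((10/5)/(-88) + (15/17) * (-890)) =-5202315028591/25233780 + 1156 * sqrt(14)/11245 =-206164.33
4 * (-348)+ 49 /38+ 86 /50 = -1319541 /950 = -1388.99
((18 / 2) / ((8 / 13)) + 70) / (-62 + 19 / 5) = -3385 / 2328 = -1.45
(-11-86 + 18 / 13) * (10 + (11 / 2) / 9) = -237413 / 234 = -1014.59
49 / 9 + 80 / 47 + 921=392606 / 423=928.15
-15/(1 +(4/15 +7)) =-1.81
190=190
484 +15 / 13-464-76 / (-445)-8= 77083 / 5785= 13.32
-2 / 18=-1 / 9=-0.11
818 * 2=1636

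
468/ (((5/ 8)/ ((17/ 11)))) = 63648/ 55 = 1157.24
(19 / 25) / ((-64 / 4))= -0.05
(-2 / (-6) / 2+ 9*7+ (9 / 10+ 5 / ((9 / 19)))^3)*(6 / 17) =1141961291 / 2065500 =552.87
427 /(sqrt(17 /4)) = 854* sqrt(17) /17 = 207.13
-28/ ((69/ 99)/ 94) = -86856/ 23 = -3776.35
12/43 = 0.28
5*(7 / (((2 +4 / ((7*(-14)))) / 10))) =8575 / 48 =178.65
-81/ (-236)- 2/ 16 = 103/ 472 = 0.22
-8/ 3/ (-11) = 8/ 33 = 0.24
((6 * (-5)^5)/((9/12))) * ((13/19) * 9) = -2925000/19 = -153947.37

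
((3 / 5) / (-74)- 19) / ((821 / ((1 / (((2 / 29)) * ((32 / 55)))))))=-2243527 / 3888256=-0.58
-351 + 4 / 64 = -350.94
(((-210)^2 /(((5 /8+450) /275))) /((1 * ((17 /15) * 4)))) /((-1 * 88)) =-118125 /1751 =-67.46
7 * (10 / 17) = 70 / 17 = 4.12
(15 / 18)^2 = 0.69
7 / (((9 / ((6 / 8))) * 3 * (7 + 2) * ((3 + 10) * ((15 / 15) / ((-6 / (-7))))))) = 1 / 702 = 0.00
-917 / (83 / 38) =-34846 / 83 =-419.83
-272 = -272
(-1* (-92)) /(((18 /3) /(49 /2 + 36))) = 927.67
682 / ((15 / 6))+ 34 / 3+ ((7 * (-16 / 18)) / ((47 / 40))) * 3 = 63038 / 235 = 268.25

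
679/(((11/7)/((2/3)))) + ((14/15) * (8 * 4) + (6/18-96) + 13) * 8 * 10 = -129886/33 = -3935.94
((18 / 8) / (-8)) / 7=-9 / 224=-0.04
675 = 675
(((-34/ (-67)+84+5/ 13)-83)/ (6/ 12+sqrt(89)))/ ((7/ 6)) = -19776/ 2164435+39552 * sqrt(89)/ 2164435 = 0.16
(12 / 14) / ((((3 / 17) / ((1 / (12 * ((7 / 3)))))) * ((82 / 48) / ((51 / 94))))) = 5202 / 94423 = 0.06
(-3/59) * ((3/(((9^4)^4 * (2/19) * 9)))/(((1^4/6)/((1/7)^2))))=-19/1785693788656890777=-0.00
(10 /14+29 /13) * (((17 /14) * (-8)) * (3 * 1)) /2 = -27336 /637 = -42.91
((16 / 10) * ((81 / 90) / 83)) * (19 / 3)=228 / 2075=0.11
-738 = -738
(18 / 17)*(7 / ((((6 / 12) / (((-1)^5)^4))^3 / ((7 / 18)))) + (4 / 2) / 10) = 1978 / 85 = 23.27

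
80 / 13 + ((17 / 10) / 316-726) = -29571059 / 41080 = -719.84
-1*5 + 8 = 3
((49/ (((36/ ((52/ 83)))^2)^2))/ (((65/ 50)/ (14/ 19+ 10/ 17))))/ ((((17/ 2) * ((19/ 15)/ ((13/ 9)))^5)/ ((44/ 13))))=3618895220941000000/ 1028745928335565055311947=0.00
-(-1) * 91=91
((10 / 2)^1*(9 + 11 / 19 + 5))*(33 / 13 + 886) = 15998135 / 247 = 64769.78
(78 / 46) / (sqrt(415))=39*sqrt(415) / 9545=0.08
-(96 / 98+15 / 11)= -1263 / 539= -2.34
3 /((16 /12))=9 /4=2.25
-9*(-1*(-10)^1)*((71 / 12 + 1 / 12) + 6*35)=-19440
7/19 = 0.37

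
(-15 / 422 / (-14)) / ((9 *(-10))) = -1 / 35448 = -0.00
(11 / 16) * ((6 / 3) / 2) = 11 / 16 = 0.69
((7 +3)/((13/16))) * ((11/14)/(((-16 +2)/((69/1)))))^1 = -30360/637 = -47.66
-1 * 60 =-60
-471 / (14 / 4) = -942 / 7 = -134.57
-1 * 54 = -54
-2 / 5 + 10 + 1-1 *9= 8 / 5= 1.60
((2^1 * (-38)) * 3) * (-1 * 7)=1596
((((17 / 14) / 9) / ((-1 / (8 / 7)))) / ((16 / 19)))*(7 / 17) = -0.08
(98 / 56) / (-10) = -7 / 40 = -0.18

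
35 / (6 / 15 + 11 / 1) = 3.07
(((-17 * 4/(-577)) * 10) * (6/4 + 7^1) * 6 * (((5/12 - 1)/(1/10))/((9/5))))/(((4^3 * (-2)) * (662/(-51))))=-4298875/36669504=-0.12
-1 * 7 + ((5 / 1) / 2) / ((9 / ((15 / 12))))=-479 / 72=-6.65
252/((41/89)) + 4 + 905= 1456.02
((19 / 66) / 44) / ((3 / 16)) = 38 / 1089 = 0.03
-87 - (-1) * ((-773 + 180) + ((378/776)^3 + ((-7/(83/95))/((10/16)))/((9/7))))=-30100490599433/43633070784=-689.85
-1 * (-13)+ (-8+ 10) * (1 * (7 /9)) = 131 /9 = 14.56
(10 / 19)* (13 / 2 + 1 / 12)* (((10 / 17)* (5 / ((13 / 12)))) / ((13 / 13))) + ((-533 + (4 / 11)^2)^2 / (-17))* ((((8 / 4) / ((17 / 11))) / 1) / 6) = -1024167732163 / 285032319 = -3593.16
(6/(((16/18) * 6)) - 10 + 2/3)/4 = -197/96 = -2.05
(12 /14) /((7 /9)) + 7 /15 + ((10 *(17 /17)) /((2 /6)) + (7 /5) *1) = 32.97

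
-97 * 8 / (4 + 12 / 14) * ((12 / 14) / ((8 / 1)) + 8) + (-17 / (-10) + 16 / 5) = -219357 / 170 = -1290.34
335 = 335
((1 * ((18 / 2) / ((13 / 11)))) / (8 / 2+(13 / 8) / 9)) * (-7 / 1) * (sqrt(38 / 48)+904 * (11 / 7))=-70880832 / 3913 - 594 * sqrt(114) / 559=-18125.54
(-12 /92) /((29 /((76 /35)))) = -228 /23345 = -0.01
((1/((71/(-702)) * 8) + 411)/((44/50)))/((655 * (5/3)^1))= 349119/818488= 0.43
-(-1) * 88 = 88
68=68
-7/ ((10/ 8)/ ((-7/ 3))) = 196/ 15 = 13.07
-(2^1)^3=-8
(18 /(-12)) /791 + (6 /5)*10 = 18981 /1582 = 12.00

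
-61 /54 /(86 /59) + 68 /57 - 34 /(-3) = 1036891 /88236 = 11.75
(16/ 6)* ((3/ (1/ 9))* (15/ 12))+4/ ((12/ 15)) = 95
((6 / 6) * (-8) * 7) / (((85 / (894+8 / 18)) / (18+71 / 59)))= -102151280 / 9027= -11316.19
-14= -14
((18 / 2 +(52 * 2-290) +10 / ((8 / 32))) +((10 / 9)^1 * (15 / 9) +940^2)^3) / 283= 13578792275602950428429 / 5570289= 2437717733425132.96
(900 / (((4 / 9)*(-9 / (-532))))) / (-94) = -1273.40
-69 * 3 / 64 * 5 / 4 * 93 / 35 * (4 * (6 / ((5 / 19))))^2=-62546499 / 700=-89352.14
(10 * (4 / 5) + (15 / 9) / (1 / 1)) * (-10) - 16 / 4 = -302 / 3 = -100.67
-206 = -206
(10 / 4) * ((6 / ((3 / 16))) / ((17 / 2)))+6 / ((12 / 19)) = 643 / 34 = 18.91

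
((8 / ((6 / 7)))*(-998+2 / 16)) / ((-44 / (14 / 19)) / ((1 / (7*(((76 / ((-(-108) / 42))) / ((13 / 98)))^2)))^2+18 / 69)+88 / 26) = 32874900465138662044200177 / 796043632307339467090072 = 41.30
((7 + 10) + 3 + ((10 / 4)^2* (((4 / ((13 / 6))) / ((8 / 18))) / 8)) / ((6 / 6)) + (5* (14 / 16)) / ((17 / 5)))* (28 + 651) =58899855 / 3536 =16657.20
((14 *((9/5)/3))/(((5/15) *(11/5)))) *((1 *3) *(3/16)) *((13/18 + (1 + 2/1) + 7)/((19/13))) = 158067/3344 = 47.27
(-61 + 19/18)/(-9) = 1079/162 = 6.66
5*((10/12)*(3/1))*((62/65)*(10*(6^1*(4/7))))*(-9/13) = -334800/1183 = -283.01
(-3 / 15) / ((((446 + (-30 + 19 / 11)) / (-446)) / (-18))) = -88308 / 22975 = -3.84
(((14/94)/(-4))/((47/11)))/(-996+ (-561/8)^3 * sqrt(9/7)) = -11727536128/206581449440976605763+ 580053462912 * sqrt(7)/68860483146992201921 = 0.00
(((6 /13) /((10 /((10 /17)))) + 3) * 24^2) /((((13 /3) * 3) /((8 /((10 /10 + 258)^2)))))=3082752 /192723713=0.02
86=86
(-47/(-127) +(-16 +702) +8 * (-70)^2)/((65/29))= 17795.46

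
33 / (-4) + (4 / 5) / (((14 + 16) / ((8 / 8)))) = -2467 / 300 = -8.22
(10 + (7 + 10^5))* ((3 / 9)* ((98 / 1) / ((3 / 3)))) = 3267222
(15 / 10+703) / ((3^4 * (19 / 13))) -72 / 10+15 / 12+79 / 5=486353 / 30780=15.80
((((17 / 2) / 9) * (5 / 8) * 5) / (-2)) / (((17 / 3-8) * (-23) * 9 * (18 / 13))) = -5525 / 2503872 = -0.00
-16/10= -8/5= -1.60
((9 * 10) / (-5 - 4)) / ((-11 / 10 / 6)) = 54.55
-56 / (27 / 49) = -2744 / 27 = -101.63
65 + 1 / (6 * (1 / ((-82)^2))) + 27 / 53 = 188602 / 159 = 1186.18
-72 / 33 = -2.18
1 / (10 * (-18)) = -1 / 180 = -0.01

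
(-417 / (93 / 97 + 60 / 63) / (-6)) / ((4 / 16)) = 566286 / 3893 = 145.46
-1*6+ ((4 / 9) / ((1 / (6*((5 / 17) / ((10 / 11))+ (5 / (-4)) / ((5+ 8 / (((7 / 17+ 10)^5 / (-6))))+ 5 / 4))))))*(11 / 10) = -2081127682138636 / 369145862829885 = -5.64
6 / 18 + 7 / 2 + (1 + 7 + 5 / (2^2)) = 157 / 12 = 13.08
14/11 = 1.27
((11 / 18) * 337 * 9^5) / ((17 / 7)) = 170251389 / 34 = 5007393.79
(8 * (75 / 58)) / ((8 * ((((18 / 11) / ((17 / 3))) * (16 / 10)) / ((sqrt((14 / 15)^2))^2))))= 45815 / 18792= 2.44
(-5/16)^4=625/65536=0.01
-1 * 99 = -99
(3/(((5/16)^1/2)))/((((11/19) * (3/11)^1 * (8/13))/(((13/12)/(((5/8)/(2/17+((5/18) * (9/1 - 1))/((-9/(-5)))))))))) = 47831056/103275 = 463.14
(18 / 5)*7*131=16506 / 5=3301.20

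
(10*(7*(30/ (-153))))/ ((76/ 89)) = -15575/ 969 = -16.07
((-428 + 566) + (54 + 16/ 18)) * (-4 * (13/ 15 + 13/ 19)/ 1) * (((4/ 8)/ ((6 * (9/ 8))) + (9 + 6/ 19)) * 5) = -14784567616/ 263169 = -56178.99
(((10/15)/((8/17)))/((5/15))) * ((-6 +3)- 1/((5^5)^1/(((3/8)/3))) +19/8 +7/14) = -26571/50000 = -0.53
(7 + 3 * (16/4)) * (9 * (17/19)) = 153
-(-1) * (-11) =-11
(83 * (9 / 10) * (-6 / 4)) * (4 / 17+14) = -271161 / 170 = -1595.06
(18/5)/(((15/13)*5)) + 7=953/125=7.62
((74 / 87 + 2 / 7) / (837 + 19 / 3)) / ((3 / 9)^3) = 9342 / 256795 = 0.04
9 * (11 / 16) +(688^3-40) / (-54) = -868427461 / 144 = -6030746.26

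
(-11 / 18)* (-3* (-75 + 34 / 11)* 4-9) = -3131 / 6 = -521.83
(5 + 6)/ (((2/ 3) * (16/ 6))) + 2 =131/ 16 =8.19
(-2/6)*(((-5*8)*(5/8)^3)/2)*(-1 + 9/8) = 625/3072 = 0.20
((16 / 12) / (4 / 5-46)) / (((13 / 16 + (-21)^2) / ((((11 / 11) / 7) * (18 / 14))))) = -480 / 39141053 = -0.00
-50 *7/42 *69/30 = -115/6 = -19.17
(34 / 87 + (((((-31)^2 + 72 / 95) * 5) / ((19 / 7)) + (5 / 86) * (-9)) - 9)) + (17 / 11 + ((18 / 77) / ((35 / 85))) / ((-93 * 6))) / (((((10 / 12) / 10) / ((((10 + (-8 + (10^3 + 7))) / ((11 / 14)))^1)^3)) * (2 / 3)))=6561255613969032996373 / 111446043522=58873831736.11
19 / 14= 1.36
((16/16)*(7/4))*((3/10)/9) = 7/120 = 0.06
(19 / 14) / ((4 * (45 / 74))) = 703 / 1260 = 0.56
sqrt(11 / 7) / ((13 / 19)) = 19 * sqrt(77) / 91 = 1.83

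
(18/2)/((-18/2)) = -1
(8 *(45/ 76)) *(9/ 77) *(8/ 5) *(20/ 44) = 6480/ 16093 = 0.40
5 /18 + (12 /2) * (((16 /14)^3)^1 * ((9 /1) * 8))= 3983027 /6174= 645.13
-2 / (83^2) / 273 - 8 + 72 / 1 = 120364606 / 1880697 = 64.00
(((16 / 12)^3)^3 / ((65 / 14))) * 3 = 3670016 / 426465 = 8.61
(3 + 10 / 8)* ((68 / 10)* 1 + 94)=2142 / 5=428.40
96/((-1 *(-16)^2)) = -3/8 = -0.38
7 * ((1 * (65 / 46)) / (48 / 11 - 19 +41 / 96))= -48048 / 69023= -0.70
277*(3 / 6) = 277 / 2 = 138.50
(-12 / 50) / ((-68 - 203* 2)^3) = 1 / 443735100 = 0.00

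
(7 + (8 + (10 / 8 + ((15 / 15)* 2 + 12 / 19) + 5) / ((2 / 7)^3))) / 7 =240645 / 4256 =56.54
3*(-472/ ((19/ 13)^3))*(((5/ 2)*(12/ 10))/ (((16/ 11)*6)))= -4277559/ 27436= -155.91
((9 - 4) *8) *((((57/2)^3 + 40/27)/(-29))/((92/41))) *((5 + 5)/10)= -1025108855/72036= -14230.51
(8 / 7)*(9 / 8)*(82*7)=738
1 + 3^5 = 244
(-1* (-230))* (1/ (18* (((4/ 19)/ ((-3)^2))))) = 2185/ 4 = 546.25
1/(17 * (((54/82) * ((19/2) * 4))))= 41/17442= 0.00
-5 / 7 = -0.71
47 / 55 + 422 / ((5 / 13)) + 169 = 69688 / 55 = 1267.05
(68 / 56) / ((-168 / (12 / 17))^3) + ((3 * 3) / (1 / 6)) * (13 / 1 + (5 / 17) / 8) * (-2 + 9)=54710616995 / 11102224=4927.90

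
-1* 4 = -4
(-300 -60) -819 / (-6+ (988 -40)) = -113313 / 314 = -360.87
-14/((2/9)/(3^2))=-567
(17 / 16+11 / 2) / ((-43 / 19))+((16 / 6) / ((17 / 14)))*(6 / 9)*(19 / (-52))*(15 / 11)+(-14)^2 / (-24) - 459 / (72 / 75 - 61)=-10420785577 / 2510464528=-4.15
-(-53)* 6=318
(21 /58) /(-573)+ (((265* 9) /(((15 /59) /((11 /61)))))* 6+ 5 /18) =30865890022 /3040911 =10150.21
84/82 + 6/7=540/287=1.88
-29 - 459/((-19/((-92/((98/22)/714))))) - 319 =-47426100/133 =-356587.22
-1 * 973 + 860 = -113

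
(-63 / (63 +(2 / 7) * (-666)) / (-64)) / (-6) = 49 / 38016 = 0.00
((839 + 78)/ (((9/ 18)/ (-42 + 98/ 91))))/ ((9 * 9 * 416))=-121961/ 54756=-2.23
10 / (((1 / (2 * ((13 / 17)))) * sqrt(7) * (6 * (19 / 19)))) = 130 * sqrt(7) / 357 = 0.96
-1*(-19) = 19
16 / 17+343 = 5847 / 17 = 343.94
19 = 19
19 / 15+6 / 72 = 27 / 20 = 1.35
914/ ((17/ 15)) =13710/ 17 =806.47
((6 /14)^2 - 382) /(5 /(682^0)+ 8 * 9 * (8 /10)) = -93545 /15337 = -6.10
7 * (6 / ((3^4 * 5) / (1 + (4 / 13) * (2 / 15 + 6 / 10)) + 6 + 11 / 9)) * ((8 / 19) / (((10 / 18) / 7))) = 22766184 / 34499725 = 0.66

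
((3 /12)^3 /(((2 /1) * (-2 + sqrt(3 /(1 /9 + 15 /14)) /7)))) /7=-149 /263552 - 3 * sqrt(6258) /3689728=-0.00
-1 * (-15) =15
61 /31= 1.97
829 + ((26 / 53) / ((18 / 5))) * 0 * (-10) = 829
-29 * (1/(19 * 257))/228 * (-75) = 725/371108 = 0.00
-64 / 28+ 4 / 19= -276 / 133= -2.08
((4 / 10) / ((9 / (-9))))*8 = -16 / 5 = -3.20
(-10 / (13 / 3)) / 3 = -10 / 13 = -0.77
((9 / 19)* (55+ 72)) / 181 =1143 / 3439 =0.33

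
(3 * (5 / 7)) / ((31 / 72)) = 1080 / 217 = 4.98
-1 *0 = 0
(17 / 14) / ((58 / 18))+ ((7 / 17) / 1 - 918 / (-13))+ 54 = 11251999 / 89726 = 125.40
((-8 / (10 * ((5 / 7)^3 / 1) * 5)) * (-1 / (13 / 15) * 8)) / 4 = 8232 / 8125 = 1.01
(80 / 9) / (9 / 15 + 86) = 400 / 3897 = 0.10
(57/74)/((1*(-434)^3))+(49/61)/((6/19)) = 2815921812857/1107011157168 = 2.54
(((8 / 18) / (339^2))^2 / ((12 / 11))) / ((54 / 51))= 374 / 28883350859067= 0.00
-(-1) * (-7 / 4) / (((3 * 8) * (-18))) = 7 / 1728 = 0.00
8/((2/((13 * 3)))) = 156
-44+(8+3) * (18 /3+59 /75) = 2299 /75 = 30.65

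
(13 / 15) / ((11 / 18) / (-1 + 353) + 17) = 2496 / 48965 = 0.05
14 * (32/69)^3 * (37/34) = 8486912/5584653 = 1.52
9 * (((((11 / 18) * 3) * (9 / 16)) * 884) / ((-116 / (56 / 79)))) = -50.14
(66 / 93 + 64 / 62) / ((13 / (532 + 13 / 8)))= 115263 / 1612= 71.50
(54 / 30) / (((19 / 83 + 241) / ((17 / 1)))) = 4233 / 33370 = 0.13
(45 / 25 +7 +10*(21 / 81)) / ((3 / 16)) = 24608 / 405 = 60.76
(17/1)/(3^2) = 17/9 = 1.89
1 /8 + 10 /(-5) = -15 /8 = -1.88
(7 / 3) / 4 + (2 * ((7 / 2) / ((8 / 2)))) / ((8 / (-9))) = -133 / 96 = -1.39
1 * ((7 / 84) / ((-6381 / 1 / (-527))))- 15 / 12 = -23797 / 19143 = -1.24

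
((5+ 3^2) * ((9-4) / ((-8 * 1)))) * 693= -24255 / 4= -6063.75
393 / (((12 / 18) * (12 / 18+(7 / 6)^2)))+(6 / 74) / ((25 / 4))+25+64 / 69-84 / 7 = 1419446119 / 4659225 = 304.65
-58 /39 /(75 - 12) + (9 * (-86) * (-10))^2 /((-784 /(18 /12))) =-3942669737 /34398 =-114619.16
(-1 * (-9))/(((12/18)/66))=891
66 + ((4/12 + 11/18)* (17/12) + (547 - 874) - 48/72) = -56231/216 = -260.33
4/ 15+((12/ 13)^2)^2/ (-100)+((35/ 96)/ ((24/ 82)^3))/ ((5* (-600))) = 144730011341/ 568551260160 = 0.25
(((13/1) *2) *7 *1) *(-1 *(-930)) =169260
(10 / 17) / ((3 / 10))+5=355 / 51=6.96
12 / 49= 0.24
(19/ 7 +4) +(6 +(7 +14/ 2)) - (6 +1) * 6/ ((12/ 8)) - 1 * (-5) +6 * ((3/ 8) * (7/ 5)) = 961/ 140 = 6.86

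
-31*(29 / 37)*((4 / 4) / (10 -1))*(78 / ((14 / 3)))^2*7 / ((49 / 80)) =-109390320 / 12691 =-8619.52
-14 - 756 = -770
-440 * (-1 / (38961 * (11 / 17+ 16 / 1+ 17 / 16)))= 119680 / 187675137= 0.00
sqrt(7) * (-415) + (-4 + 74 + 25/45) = 635/9 - 415 * sqrt(7) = -1027.43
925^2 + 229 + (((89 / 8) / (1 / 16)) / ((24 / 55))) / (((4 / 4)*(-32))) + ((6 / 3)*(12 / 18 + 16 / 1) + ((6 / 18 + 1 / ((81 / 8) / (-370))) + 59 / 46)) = 204086948365 / 238464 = 855839.66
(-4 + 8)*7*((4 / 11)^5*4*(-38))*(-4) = 17432576 / 161051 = 108.24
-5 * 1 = -5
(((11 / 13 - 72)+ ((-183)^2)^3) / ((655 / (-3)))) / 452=-366193940863704 / 962195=-380581837.22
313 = 313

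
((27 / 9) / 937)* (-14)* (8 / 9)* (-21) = 784 / 937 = 0.84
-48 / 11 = -4.36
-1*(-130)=130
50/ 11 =4.55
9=9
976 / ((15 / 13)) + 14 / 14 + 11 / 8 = 101789 / 120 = 848.24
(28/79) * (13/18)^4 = 199927/2073276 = 0.10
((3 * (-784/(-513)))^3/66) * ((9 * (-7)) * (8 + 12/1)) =-33732321280/18334107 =-1839.87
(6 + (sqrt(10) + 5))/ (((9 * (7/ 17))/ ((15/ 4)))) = 85 * sqrt(10)/ 84 + 935/ 84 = 14.33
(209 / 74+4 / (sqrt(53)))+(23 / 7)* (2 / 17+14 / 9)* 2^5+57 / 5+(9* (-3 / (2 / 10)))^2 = 4* sqrt(53) / 53+7297371343 / 396270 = 18415.70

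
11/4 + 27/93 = 377/124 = 3.04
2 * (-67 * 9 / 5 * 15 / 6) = -603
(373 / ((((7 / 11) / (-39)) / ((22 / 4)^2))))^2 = 374889251271249 / 784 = 478175065397.00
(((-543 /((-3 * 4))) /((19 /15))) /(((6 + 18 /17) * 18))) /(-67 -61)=-3077 /1400832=-0.00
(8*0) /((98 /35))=0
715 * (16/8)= 1430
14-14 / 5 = 56 / 5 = 11.20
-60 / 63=-20 / 21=-0.95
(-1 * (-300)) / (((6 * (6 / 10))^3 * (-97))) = -3125 / 47142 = -0.07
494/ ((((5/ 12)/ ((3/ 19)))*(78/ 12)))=144/ 5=28.80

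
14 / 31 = 0.45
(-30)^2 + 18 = 918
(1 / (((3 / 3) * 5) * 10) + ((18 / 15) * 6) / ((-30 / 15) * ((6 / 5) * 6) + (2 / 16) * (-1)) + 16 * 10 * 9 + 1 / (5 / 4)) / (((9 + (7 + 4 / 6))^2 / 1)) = 376572789 / 72625000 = 5.19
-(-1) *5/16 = 5/16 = 0.31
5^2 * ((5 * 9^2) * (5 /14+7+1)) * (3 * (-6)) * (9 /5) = -19190925 /7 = -2741560.71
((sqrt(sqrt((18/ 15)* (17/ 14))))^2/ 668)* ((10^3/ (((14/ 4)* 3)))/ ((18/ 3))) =50* sqrt(1785)/ 73647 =0.03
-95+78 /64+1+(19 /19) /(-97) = -92.79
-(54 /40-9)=153 /20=7.65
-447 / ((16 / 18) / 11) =-44253 / 8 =-5531.62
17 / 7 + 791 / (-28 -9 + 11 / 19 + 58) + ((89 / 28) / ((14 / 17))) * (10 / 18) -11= 21862781 / 723240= 30.23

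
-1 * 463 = -463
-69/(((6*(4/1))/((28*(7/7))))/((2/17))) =-161/17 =-9.47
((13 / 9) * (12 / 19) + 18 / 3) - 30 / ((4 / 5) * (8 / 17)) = -66371 / 912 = -72.78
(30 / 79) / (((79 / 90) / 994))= 430.03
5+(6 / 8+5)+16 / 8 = 51 / 4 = 12.75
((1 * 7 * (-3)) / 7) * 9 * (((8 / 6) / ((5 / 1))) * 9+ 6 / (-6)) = -189 / 5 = -37.80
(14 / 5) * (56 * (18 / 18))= 784 / 5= 156.80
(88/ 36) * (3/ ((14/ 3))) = 11/ 7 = 1.57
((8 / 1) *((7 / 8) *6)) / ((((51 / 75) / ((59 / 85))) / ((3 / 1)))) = 37170 / 289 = 128.62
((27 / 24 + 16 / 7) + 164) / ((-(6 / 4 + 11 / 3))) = -28125 / 868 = -32.40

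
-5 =-5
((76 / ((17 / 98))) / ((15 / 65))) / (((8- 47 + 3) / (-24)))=193648 / 153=1265.67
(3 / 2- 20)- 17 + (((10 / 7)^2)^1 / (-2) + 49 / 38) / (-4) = -35.57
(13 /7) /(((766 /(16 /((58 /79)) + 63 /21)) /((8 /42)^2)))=74776 /34287309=0.00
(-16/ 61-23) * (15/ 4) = -87.23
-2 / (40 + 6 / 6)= -2 / 41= -0.05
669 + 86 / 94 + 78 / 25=790816 / 1175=673.03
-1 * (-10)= 10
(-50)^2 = 2500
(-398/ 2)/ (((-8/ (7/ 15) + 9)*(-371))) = -199/ 3021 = -0.07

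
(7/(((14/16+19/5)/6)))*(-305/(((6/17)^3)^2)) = -15156973475/10692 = -1417599.46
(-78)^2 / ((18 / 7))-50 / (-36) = 42613 / 18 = 2367.39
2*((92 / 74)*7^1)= 644 / 37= 17.41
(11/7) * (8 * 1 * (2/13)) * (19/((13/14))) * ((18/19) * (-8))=-50688/169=-299.93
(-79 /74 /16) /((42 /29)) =-2291 /49728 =-0.05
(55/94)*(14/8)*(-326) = -62755/188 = -333.80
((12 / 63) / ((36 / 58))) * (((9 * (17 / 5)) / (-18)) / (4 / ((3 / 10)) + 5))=-493 / 17325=-0.03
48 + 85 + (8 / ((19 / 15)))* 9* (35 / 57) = 60613 / 361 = 167.90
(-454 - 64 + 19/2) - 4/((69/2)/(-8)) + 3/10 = -175009/345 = -507.27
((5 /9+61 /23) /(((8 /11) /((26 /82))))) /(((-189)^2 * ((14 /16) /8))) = 759616 /2122148889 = 0.00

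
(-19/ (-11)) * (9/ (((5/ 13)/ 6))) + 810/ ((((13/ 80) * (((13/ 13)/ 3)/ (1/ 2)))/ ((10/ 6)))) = 12704.05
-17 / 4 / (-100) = 17 / 400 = 0.04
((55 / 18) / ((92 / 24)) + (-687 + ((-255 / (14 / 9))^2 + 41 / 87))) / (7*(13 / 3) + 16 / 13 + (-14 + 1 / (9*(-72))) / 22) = 158615684179524 / 187331210129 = 846.71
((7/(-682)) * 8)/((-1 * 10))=14/1705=0.01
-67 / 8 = -8.38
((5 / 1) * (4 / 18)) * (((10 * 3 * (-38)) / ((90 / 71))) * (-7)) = 188860 / 27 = 6994.81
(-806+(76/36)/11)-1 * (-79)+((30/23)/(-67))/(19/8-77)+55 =-20395575511/30359241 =-671.81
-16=-16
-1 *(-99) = 99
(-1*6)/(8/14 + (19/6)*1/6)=-1512/277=-5.46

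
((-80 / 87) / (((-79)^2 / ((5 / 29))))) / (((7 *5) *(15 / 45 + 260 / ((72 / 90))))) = -5 / 2241186787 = -0.00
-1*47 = -47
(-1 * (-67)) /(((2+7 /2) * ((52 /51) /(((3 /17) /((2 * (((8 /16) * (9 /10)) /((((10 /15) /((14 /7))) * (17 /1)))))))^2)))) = 56950 /3861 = 14.75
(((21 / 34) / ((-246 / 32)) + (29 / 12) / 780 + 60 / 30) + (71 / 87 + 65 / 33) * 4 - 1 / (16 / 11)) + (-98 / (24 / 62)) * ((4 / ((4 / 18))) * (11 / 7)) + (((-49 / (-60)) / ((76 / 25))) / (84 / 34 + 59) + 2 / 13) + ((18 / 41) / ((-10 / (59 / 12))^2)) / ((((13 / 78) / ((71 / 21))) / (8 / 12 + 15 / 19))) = -176254230462221 / 24667057800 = -7145.33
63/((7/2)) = 18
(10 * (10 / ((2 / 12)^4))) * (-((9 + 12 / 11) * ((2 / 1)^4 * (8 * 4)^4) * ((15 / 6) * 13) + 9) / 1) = -7843885363742400 / 11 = -713080487612945.45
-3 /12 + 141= 563 /4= 140.75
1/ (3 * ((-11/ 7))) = -7/ 33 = -0.21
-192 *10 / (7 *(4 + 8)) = -160 / 7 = -22.86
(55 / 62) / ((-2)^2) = 55 / 248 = 0.22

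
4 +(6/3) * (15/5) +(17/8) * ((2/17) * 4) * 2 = 12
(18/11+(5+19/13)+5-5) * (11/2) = 579/13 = 44.54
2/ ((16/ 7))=7/ 8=0.88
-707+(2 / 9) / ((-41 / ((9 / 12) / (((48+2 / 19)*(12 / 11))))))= -1907576705 / 2698128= -707.00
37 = 37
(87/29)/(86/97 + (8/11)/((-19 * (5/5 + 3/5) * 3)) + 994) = 182457/60507523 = 0.00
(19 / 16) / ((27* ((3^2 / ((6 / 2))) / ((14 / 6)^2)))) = 0.08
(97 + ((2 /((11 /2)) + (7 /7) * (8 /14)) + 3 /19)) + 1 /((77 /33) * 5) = 718177 /7315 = 98.18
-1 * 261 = -261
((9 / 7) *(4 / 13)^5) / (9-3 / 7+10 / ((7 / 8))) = 2304 / 12995255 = 0.00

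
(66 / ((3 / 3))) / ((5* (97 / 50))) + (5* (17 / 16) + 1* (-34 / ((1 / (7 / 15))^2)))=1645493 / 349200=4.71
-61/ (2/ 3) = -183/ 2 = -91.50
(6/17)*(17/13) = 6/13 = 0.46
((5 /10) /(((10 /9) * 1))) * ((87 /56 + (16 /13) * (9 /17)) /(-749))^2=6703188129 /1718518582027520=0.00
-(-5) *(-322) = -1610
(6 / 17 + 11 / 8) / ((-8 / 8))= -235 / 136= -1.73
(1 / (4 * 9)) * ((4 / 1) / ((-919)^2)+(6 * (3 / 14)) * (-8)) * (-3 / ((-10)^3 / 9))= -45606273 / 5911927000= -0.01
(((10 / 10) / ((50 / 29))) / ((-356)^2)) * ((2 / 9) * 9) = 29 / 3168400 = 0.00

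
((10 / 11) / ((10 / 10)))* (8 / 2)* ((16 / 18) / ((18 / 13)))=2080 / 891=2.33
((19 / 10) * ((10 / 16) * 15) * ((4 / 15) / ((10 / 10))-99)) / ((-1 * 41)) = 28139 / 656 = 42.89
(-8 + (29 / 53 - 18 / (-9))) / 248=-289 / 13144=-0.02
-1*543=-543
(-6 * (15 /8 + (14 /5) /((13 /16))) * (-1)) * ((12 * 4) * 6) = 597672 /65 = 9194.95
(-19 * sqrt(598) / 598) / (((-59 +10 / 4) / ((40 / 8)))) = 95 * sqrt(598) / 33787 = 0.07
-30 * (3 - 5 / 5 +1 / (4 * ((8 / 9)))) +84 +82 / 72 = 2405 / 144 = 16.70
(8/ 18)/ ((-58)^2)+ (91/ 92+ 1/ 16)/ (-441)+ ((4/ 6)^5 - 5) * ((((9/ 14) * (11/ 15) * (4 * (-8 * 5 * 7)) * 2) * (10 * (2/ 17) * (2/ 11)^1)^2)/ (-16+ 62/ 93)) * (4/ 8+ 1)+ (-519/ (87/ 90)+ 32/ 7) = -240952007554393/ 433883297232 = -555.34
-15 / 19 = -0.79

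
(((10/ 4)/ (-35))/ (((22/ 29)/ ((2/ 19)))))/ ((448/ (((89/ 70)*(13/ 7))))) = -33553/ 642315520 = -0.00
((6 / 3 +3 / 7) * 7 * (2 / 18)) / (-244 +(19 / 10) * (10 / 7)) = -119 / 15201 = -0.01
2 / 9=0.22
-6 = -6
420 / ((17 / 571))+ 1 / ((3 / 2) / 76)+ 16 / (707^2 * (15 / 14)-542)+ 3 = 772765957769 / 54571071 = 14160.73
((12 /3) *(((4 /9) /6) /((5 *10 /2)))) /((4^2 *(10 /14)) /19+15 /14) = 2128 /300375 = 0.01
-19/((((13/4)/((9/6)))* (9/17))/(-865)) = 558790/39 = 14327.95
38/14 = 2.71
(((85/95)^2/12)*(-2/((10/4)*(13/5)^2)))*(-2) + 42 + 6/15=38816174/915135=42.42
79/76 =1.04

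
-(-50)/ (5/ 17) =170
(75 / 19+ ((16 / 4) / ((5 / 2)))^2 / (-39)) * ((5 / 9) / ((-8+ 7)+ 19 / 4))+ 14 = 7290086 / 500175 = 14.58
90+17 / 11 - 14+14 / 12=5195 / 66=78.71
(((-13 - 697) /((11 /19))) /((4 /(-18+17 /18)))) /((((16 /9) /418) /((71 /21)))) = 2793394535 /672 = 4156837.11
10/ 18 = 5/ 9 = 0.56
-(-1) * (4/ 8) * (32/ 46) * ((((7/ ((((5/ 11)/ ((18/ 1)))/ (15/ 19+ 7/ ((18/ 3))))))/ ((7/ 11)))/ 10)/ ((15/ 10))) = 19.76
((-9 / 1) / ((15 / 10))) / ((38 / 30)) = -90 / 19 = -4.74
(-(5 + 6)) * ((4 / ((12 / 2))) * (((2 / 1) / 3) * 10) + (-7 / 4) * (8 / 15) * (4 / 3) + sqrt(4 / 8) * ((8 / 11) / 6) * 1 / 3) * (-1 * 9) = 2 * sqrt(2) + 1584 / 5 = 319.63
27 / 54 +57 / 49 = 163 / 98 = 1.66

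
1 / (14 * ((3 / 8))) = 4 / 21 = 0.19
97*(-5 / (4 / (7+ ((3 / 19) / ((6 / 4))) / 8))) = -258505 / 304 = -850.35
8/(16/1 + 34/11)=0.42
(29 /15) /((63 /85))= 493 /189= 2.61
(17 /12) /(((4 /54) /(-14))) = -1071 /4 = -267.75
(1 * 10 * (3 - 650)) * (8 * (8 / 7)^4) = -212008960 / 2401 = -88300.27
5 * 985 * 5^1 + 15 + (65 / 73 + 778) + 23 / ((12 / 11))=22285417 / 876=25439.97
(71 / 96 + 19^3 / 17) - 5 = 651511 / 1632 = 399.21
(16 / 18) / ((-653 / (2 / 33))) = -16 / 193941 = -0.00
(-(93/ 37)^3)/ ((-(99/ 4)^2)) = 476656/ 18387039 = 0.03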